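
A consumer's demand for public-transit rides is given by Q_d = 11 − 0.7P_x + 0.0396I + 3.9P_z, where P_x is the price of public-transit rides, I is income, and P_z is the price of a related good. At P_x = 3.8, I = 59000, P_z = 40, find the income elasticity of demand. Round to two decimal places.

0.93

Substituting, Q_d = 11 − 0.7(3.8) + 0.0396(59000) + 3.9(40) = 11 − 2.66 + 2336.4 + 156 = 2500.74.
∂Q_d/∂I = +0.0396, so E_I = 0.0396·(59000/2500.74) ≈ 0.93.
E_I ∈ (0,1): normal good (necessity).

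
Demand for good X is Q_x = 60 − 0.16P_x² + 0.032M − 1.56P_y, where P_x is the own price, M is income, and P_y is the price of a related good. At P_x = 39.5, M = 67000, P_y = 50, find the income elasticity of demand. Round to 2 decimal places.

First evaluate Q_x: 60 − 0.16(39.5)² + 0.032(67000) − 1.56(50) = 60 − 249.64 + 2144 − 78 = 1876.36.
∂Q_x/∂M = +0.032, so E_I = 0.032·(67000/1876.36) ≈ 1.14.
E_I > 1: normal good (luxury).

1.14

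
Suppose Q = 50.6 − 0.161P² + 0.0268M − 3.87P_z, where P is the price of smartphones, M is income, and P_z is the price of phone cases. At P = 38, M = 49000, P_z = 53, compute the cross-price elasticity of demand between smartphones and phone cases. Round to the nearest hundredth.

Substituting, Q = 50.6 − 0.161(38)² + 0.0268(49000) − 3.87(53) = 50.6 − 232.484 + 1313.2 − 205.11 = 926.206.
∂Q/∂P_z = −3.87, so E_xy = -3.87·(53/926.206) ≈ -0.22.
E_xy < 0: the goods are complements.

-0.22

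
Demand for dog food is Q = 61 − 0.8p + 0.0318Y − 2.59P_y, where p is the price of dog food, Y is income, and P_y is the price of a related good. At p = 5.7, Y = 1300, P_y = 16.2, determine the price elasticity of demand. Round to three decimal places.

At the given point, Q = 61 − 0.8(5.7) + 0.0318(1300) − 2.59(16.2) = 61 − 4.56 + 41.34 − 41.958 = 55.822.
∂Q/∂p = −0.8, so E_p = (−0.8)·(5.7/55.822) ≈ -0.082.
|E_p| < 1: demand is inelastic.

-0.082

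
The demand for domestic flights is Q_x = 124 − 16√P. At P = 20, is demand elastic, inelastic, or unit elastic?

At P = 20, Q_x = 52.4458.
dQ_x/dP = −16/(2√P) = −16/(2·4.4721).
Point elasticity E = (dQ_x/dP)·(P/Q_x) = -1.7889 × 20/52.4458 ≈ -0.682.
|E| ≈ 0.682 < 1, so demand is inelastic.

inelastic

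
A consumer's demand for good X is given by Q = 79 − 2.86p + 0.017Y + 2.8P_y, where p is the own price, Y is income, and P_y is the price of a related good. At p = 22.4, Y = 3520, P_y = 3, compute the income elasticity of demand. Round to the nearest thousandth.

Q = 79 − 2.86(22.4) + 0.017(3520) + 2.8(3) = 79 − 64.064 + 59.84 + 8.4 = 83.176.
∂Q/∂Y = +0.017, so E_I = 0.017·(3520/83.176) ≈ 0.719.
E_I ∈ (0,1): normal good (necessity).

0.719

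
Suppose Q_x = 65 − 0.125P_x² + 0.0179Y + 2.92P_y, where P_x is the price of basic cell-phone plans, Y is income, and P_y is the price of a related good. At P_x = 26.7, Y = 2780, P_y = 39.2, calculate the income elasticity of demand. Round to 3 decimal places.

Q_x = 65 − 0.125(26.7)² + 0.0179(2780) + 2.92(39.2) = 65 − 89.1113 + 49.762 + 114.464 = 140.1148.
∂Q_x/∂Y = +0.0179, so E_I = 0.0179·(2780/140.1148) ≈ 0.355.
E_I ∈ (0,1): normal good (necessity).

0.355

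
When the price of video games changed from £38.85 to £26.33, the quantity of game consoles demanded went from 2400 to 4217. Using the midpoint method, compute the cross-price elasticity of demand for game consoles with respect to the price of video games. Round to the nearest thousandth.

-1.430

%ΔQ_x = (4217 − 2400)/[(2400+4217)/2] = 1817/3308.5 ≈ 0.5492.
%ΔP_y = (26.33 − 38.85)/[(38.85+26.33)/2] ≈ -0.3842.
E_xy = 0.5492/-0.3842 ≈ -1.430.
E_xy < 0, so game consoles and video games are complements.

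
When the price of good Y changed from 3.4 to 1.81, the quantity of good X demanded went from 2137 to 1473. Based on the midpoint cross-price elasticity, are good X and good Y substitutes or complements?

substitutes

%ΔQ_x = (1473 − 2137)/[(2137+1473)/2] = -664/1805 ≈ -0.3679.
%ΔP_y = (1.81 − 3.4)/[(3.4+1.81)/2] ≈ -0.6104.
E_xy = -0.3679/-0.6104 ≈ 0.603.
E_xy > 0, so the goods are substitutes.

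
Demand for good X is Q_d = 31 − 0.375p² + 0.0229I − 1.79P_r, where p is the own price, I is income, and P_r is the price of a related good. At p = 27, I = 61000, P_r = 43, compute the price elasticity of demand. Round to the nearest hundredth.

Q_d = 31 − 0.375(27)² + 0.0229(61000) − 1.79(43) = 31 − 273.375 + 1396.9 − 76.97 = 1077.555.
∂Q_d/∂p = −2·0.375·p = -20.25, so E_p = -20.25·(27/1077.555) ≈ -0.51.
|E_p| < 1: demand is inelastic.

-0.51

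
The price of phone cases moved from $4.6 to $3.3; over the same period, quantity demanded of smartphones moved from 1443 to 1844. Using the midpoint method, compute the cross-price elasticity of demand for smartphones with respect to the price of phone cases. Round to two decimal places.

%ΔQ_x = (1844 − 1443)/[(1443+1844)/2] = 401/1643.5 ≈ 0.2440.
%ΔP_y = (3.3 − 4.6)/[(4.6+3.3)/2] ≈ -0.3291.
E_xy = 0.2440/-0.3291 ≈ -0.74.
E_xy < 0, so smartphones and phone cases are complements.

-0.74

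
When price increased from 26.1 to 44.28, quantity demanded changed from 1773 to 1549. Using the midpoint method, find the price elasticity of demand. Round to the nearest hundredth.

%ΔQ = (1549 − 1773)/[(1773 + 1549)/2] = -224/1661 ≈ -0.1349.
%ΔP = (44.28 − 26.1)/[(26.1 + 44.28)/2] = 18.18/35.19 ≈ 0.5166.
Arc elasticity E = %ΔQ/%ΔP ≈ -0.1349/0.5166 ≈ -0.26.
|E| < 1: demand is inelastic over this range.

-0.26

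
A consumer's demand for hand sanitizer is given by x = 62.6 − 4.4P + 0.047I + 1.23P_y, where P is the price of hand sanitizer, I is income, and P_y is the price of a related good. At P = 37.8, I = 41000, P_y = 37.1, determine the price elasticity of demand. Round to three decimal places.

At the given point, x = 62.6 − 4.4(37.8) + 0.047(41000) + 1.23(37.1) = 62.6 − 166.32 + 1927 + 45.633 = 1868.913.
∂x/∂P = −4.4, so E_p = (−4.4)·(37.8/1868.913) ≈ -0.089.
|E_p| < 1: demand is inelastic.

-0.089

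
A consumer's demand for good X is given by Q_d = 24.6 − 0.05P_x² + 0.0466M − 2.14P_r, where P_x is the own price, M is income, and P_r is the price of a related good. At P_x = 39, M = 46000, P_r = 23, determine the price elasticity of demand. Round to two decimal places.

-0.07

Substituting, Q_d = 24.6 − 0.05(39)² + 0.0466(46000) − 2.14(23) = 24.6 − 76.05 + 2143.6 − 49.22 = 2042.93.
∂Q_d/∂P_x = −2·0.05·P_x = -3.9, so E_p = -3.9·(39/2042.93) ≈ -0.07.
|E_p| < 1: demand is inelastic.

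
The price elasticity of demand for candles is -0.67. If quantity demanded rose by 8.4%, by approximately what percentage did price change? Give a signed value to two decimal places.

%ΔQ ≈ E × %ΔP ⇒ %ΔP = %ΔQ / E = (8.4%)/(-0.67) ≈ -12.54%.

-12.54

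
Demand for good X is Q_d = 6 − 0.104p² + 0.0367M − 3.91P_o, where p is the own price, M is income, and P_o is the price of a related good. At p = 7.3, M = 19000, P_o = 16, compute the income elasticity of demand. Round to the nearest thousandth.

At the given point, Q_d = 6 − 0.104(7.3)² + 0.0367(19000) − 3.91(16) = 6 − 5.5422 + 697.3 − 62.56 = 635.1978.
∂Q_d/∂M = +0.0367, so E_I = 0.0367·(19000/635.1978) ≈ 1.098.
E_I > 1: normal good (luxury).

1.098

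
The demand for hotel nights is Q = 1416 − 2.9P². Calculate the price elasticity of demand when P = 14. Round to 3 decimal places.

At P = 14, Q = 847.6.
dQ/dP = −2·2.9·P = −81.2.
Point elasticity E = (dQ/dP)·(P/Q) = -81.2 × 14/847.6 ≈ -1.341.
|E| > 1, so demand is elastic at this price.

-1.341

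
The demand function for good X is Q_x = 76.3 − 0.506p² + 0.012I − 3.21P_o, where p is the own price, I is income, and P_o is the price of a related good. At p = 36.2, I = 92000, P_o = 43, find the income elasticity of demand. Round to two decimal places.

2.91

Substituting, Q_x = 76.3 − 0.506(36.2)² + 0.012(92000) − 3.21(43) = 76.3 − 663.0826 + 1104 − 138.03 = 379.1874.
∂Q_x/∂I = +0.012, so E_I = 0.012·(92000/379.1874) ≈ 2.91.
E_I > 1: normal good (luxury).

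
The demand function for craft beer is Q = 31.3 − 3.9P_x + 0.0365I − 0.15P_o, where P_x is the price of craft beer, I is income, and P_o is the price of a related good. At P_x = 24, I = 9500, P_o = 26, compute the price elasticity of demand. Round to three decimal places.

Substituting, Q = 31.3 − 3.9(24) + 0.0365(9500) − 0.15(26) = 31.3 − 93.6 + 346.75 − 3.9 = 280.55.
∂Q/∂P_x = −3.9, so E_p = (−3.9)·(24/280.55) ≈ -0.334.
|E_p| < 1: demand is inelastic.

-0.334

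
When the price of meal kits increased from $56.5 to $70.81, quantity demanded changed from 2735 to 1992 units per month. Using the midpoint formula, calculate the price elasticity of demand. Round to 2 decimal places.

-1.40

%Δq = (1992 − 2735)/[(2735 + 1992)/2] = -743/2363.5 ≈ -0.3144.
%Δp = (70.81 − 56.5)/[(56.5 + 70.81)/2] = 14.31/63.655 ≈ 0.2248.
Arc elasticity E = %Δq/%Δp ≈ -0.3144/0.2248 ≈ -1.40.
|E| > 1: demand is elastic over this range.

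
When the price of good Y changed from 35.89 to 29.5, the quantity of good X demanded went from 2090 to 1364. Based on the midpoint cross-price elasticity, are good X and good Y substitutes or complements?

%ΔQ_x = (1364 − 2090)/[(2090+1364)/2] = -726/1727 ≈ -0.4204.
%ΔP_y = (29.5 − 35.89)/[(35.89+29.5)/2] ≈ -0.1954.
E_xy = -0.4204/-0.1954 ≈ 2.151.
E_xy > 0, so the goods are substitutes.

substitutes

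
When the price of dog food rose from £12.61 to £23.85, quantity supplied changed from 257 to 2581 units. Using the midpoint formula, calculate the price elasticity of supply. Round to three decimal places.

2.656

%Δq = (2581 − 257)/[(257 + 2581)/2] = 2324/1419 ≈ 1.6378.
%ΔP = (23.85 − 12.61)/[(12.61 + 23.85)/2] = 11.24/18.23 ≈ 0.6166.
Arc elasticity E = %Δq/%ΔP ≈ 1.6378/0.6166 ≈ 2.656.
|E| > 1: supply is elastic over this range.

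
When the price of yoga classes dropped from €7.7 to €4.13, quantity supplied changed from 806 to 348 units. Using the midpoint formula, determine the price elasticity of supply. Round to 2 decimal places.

1.32

%Δq = (348 − 806)/[(806 + 348)/2] = -458/577 ≈ -0.7938.
%Δp = (4.13 − 7.7)/[(7.7 + 4.13)/2] = -3.57/5.915 ≈ -0.6036.
Arc elasticity E = %Δq/%Δp ≈ -0.7938/-0.6036 ≈ 1.32.
|E| > 1: supply is elastic over this range.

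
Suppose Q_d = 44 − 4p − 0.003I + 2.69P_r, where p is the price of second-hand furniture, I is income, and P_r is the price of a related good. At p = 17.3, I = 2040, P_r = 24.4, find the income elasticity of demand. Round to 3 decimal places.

-0.178

Q_d = 44 − 4(17.3) − 0.003(2040) + 2.69(24.4) = 44 − 69.2 − 6.12 + 65.636 = 34.316.
∂Q_d/∂I = −0.003, so E_I = -0.003·(2040/34.316) ≈ -0.178.
E_I < 0: inferior good.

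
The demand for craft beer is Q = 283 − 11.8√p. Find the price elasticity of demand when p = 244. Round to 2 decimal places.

At p = 244, Q = 98.6781.
dQ/dp = −11.8/(2√p) = −11.8/(2·15.6205).
Point elasticity E = (dQ/dp)·(p/Q) = -0.3777 × 244/98.6781 ≈ -0.93.
|E| < 1, so demand is inelastic at this price.

-0.93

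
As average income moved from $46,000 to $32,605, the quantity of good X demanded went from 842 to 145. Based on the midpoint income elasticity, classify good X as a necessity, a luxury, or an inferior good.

luxury

%ΔQ = (145 − 842)/[(842+145)/2] = -697/493.5 ≈ -1.4124.
%ΔI = (32,605 − 46,000)/[(46,000+32,605)/2] = -13395/39302.5 ≈ -0.3408.
E_I = %ΔQ/%ΔI ≈ 4.144.
E_I > 1: normal good (luxury).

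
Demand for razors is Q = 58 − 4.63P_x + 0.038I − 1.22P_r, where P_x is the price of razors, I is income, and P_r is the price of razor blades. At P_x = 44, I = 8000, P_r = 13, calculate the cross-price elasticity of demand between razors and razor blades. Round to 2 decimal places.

-0.11

Substituting, Q = 58 − 4.63(44) + 0.038(8000) − 1.22(13) = 58 − 203.72 + 304 − 15.86 = 142.42.
∂Q/∂P_r = −1.22, so E_xy = -1.22·(13/142.42) ≈ -0.11.
E_xy < 0: the goods are complements.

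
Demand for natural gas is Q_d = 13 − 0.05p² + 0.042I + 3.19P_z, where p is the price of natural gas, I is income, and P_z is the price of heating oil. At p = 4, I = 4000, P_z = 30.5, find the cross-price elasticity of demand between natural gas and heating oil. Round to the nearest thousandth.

First evaluate Q_d: 13 − 0.05(4)² + 0.042(4000) + 3.19(30.5) = 13 − 0.8 + 168 + 97.295 = 277.495.
∂Q_d/∂P_z = +3.19, so E_xy = 3.19·(30.5/277.495) ≈ 0.351.
E_xy > 0: the goods are substitutes.

0.351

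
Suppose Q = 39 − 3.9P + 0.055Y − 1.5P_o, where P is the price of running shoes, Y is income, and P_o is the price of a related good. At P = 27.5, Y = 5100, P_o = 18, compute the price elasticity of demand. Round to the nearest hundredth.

First evaluate Q: 39 − 3.9(27.5) + 0.055(5100) − 1.5(18) = 39 − 107.25 + 280.5 − 27 = 185.25.
∂Q/∂P = −3.9, so E_p = (−3.9)·(27.5/185.25) ≈ -0.58.
|E_p| < 1: demand is inelastic.

-0.58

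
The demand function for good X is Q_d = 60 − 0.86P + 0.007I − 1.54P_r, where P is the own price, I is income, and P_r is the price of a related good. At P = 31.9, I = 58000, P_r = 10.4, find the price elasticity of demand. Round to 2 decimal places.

At the given point, Q_d = 60 − 0.86(31.9) + 0.007(58000) − 1.54(10.4) = 60 − 27.434 + 406 − 16.016 = 422.55.
∂Q_d/∂P = −0.86, so E_p = (−0.86)·(31.9/422.55) ≈ -0.06.
|E_p| < 1: demand is inelastic.

-0.06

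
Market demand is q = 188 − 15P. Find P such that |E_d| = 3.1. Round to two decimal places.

Set −bP/(a − bP) = −3.1 ⇒ bP = 3.1(a − bP) ⇒ bP(1+3.1) = 3.1·a.
P = 3.1·188/(15·4.1) ≈ 9.48.

9.48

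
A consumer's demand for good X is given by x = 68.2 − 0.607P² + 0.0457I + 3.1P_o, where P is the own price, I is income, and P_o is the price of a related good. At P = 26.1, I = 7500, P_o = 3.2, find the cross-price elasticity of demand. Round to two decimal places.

Substituting, x = 68.2 − 0.607(26.1)² + 0.0457(7500) + 3.1(3.2) = 68.2 − 413.4945 + 342.75 + 9.92 = 7.3755.
∂x/∂P_o = +3.1, so E_xy = 3.1·(3.2/7.3755) ≈ 1.34.
E_xy > 0: the goods are substitutes.

1.34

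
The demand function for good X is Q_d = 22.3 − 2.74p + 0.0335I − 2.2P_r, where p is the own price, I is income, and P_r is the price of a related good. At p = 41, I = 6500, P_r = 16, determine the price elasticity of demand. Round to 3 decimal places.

-1.214

Q_d = 22.3 − 2.74(41) + 0.0335(6500) − 2.2(16) = 22.3 − 112.34 + 217.75 − 35.2 = 92.51.
∂Q_d/∂p = −2.74, so E_p = (−2.74)·(41/92.51) ≈ -1.214.
|E_p| > 1: demand is elastic.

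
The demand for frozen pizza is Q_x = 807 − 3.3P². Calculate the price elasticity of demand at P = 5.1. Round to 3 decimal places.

At P = 5.1, Q_x = 721.167.
dQ_x/dP = −2·3.3·P = −33.66.
Point elasticity E = (dQ_x/dP)·(P/Q_x) = -33.66 × 5.1/721.167 ≈ -0.238.
|E| < 1, so demand is inelastic at this price.

-0.238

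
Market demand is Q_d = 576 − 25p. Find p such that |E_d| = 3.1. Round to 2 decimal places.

17.42

Set −bp/(a − bp) = −3.1 ⇒ bp = 3.1(a − bp) ⇒ bp(1+3.1) = 3.1·a.
p = 3.1·576/(25·4.1) ≈ 17.42.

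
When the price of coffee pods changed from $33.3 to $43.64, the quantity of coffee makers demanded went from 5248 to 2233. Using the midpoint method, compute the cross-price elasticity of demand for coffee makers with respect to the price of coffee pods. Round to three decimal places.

-2.999

%ΔQ_x = (2233 − 5248)/[(5248+2233)/2] = -3015/3740.5 ≈ -0.8060.
%ΔP_y = (43.64 − 33.3)/[(33.3+43.64)/2] ≈ 0.2688.
E_xy = -0.8060/0.2688 ≈ -2.999.
E_xy < 0, so coffee makers and coffee pods are complements.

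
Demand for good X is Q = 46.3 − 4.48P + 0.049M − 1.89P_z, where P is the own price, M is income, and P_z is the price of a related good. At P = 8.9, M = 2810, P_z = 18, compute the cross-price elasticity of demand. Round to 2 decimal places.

-0.31

Substituting, Q = 46.3 − 4.48(8.9) + 0.049(2810) − 1.89(18) = 46.3 − 39.872 + 137.69 − 34.02 = 110.098.
∂Q/∂P_z = −1.89, so E_xy = -1.89·(18/110.098) ≈ -0.31.
E_xy < 0: the goods are complements.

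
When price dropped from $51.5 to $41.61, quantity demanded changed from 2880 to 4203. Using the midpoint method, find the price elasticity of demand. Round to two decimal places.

%ΔQ = (4203 − 2880)/[(2880 + 4203)/2] = 1323/3541.5 ≈ 0.3736.
%ΔP = (41.61 − 51.5)/[(51.5 + 41.61)/2] = -9.89/46.555 ≈ -0.2124.
Arc elasticity E = %ΔQ/%ΔP ≈ 0.3736/-0.2124 ≈ -1.76.
|E| > 1: demand is elastic over this range.

-1.76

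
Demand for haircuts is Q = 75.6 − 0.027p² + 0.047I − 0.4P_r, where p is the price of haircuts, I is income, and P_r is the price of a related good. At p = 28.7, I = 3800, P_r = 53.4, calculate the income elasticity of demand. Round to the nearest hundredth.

Q = 75.6 − 0.027(28.7)² + 0.047(3800) − 0.4(53.4) = 75.6 − 22.2396 + 178.6 − 21.36 = 210.6004.
∂Q/∂I = +0.047, so E_I = 0.047·(3800/210.6004) ≈ 0.85.
E_I ∈ (0,1): normal good (necessity).

0.85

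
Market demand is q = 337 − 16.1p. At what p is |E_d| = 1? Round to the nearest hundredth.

For linear demand q = a − bp, E = −bp/(a − bp). |E| = 1 ⇒ bp = a − bp ⇒ p = a/(2b).
p = 337/(2·16.1) ≈ 10.47.

10.47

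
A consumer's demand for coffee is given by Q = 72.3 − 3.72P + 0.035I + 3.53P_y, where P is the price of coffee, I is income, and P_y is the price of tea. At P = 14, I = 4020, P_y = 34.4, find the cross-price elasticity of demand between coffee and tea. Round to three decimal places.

0.430

At the given point, Q = 72.3 − 3.72(14) + 0.035(4020) + 3.53(34.4) = 72.3 − 52.08 + 140.7 + 121.432 = 282.352.
∂Q/∂P_y = +3.53, so E_xy = 3.53·(34.4/282.352) ≈ 0.430.
E_xy > 0: the goods are substitutes.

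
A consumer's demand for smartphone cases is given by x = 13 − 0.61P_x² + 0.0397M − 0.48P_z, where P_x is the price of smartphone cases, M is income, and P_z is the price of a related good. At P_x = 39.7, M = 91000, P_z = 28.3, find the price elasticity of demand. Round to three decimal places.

Substituting, x = 13 − 0.61(39.7)² + 0.0397(91000) − 0.48(28.3) = 13 − 961.4149 + 3612.7 − 13.584 = 2650.7011.
∂x/∂P_x = −2·0.61·P_x = -48.434, so E_p = -48.434·(39.7/2650.7011) ≈ -0.725.
|E_p| < 1: demand is inelastic.

-0.725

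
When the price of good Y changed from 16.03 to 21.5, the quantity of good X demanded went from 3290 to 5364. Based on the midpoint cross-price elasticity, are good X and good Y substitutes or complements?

substitutes

%ΔQ_x = (5364 − 3290)/[(3290+5364)/2] = 2074/4327 ≈ 0.4793.
%ΔP_y = (21.5 − 16.03)/[(16.03+21.5)/2] ≈ 0.2915.
E_xy = 0.4793/0.2915 ≈ 1.644.
E_xy > 0, so the goods are substitutes.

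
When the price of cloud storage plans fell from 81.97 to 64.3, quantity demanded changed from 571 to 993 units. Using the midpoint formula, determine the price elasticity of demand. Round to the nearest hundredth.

%Δq = (993 − 571)/[(571 + 993)/2] = 422/782 ≈ 0.5396.
%Δp = (64.3 − 81.97)/[(81.97 + 64.3)/2] = -17.67/73.135 ≈ -0.2416.
Arc elasticity E = %Δq/%Δp ≈ 0.5396/-0.2416 ≈ -2.23.
|E| > 1: demand is elastic over this range.

-2.23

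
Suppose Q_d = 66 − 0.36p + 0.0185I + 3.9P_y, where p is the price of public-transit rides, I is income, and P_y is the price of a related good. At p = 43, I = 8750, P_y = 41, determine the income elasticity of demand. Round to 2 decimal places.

Q_d = 66 − 0.36(43) + 0.0185(8750) + 3.9(41) = 66 − 15.48 + 161.875 + 159.9 = 372.295.
∂Q_d/∂I = +0.0185, so E_I = 0.0185·(8750/372.295) ≈ 0.43.
E_I ∈ (0,1): normal good (necessity).

0.43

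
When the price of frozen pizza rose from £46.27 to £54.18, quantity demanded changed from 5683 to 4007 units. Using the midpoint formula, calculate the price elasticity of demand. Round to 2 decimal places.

%Δq = (4007 − 5683)/[(5683 + 4007)/2] = -1676/4845 ≈ -0.3459.
%ΔP = (54.18 − 46.27)/[(46.27 + 54.18)/2] = 7.91/50.225 ≈ 0.1575.
Arc elasticity E = %Δq/%ΔP ≈ -0.3459/0.1575 ≈ -2.20.
|E| > 1: demand is elastic over this range.

-2.20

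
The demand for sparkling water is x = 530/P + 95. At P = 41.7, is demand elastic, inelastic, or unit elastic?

inelastic

At P = 41.7, x = 107.7098.
dx/dP = −530/P² = −0.3048.
Point elasticity E = (dx/dP)·(P/x) = -0.3048 × 41.7/107.7098 ≈ -0.118.
|E| ≈ 0.118 < 1, so demand is inelastic.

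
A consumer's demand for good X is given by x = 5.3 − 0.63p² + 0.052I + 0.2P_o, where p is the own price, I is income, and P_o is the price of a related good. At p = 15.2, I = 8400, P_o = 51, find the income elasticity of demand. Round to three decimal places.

At the given point, x = 5.3 − 0.63(15.2)² + 0.052(8400) + 0.2(51) = 5.3 − 145.5552 + 436.8 + 10.2 = 306.7448.
∂x/∂I = +0.052, so E_I = 0.052·(8400/306.7448) ≈ 1.424.
E_I > 1: normal good (luxury).

1.424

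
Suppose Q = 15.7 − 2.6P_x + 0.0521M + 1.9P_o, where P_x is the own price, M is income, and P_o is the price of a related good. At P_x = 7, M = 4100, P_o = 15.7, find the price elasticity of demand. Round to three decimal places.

At the given point, Q = 15.7 − 2.6(7) + 0.0521(4100) + 1.9(15.7) = 15.7 − 18.2 + 213.61 + 29.83 = 240.94.
∂Q/∂P_x = −2.6, so E_p = (−2.6)·(7/240.94) ≈ -0.076.
|E_p| < 1: demand is inelastic.

-0.076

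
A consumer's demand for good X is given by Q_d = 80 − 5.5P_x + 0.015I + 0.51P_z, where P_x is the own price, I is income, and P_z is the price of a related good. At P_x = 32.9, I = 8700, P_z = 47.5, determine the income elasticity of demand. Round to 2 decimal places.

2.43

First evaluate Q_d: 80 − 5.5(32.9) + 0.015(8700) + 0.51(47.5) = 80 − 180.95 + 130.5 + 24.225 = 53.775.
∂Q_d/∂I = +0.015, so E_I = 0.015·(8700/53.775) ≈ 2.43.
E_I > 1: normal good (luxury).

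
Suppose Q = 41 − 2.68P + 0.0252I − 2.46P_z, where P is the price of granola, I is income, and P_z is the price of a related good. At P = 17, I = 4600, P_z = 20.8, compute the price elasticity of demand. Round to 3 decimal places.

Substituting, Q = 41 − 2.68(17) + 0.0252(4600) − 2.46(20.8) = 41 − 45.56 + 115.92 − 51.168 = 60.192.
∂Q/∂P = −2.68, so E_p = (−2.68)·(17/60.192) ≈ -0.757.
|E_p| < 1: demand is inelastic.

-0.757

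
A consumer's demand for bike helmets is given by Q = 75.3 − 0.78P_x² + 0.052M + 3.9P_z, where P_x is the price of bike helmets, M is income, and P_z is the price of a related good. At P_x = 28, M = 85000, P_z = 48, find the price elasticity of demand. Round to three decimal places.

-0.300

Substituting, Q = 75.3 − 0.78(28)² + 0.052(85000) + 3.9(48) = 75.3 − 611.52 + 4420 + 187.2 = 4070.98.
∂Q/∂P_x = −2·0.78·P_x = -43.68, so E_p = -43.68·(28/4070.98) ≈ -0.300.
|E_p| < 1: demand is inelastic.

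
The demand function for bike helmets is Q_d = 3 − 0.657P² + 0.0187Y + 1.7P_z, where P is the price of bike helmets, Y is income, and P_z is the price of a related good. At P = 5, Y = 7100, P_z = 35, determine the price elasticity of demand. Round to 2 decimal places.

Substituting, Q_d = 3 − 0.657(5)² + 0.0187(7100) + 1.7(35) = 3 − 16.425 + 132.77 + 59.5 = 178.845.
∂Q_d/∂P = −2·0.657·P = -6.57, so E_p = -6.57·(5/178.845) ≈ -0.18.
|E_p| < 1: demand is inelastic.

-0.18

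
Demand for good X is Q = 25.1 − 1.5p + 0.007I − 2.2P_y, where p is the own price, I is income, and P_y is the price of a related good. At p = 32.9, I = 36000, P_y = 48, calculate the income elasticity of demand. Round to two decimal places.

2.06

Evaluating quantity at (p, I, P_y) gives Q = 25.1 − 1.5(32.9) + 0.007(36000) − 2.2(48) = 25.1 − 49.35 + 252 − 105.6 = 122.15.
∂Q/∂I = +0.007, so E_I = 0.007·(36000/122.15) ≈ 2.06.
E_I > 1: normal good (luxury).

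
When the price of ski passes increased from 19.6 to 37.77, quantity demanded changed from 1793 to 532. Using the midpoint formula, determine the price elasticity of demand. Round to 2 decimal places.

%ΔQ = (532 − 1793)/[(1793 + 532)/2] = -1261/1162.5 ≈ -1.0847.
%Δp = (37.77 − 19.6)/[(19.6 + 37.77)/2] = 18.17/28.685 ≈ 0.6334.
Arc elasticity E = %ΔQ/%Δp ≈ -1.0847/0.6334 ≈ -1.71.
|E| > 1: demand is elastic over this range.

-1.71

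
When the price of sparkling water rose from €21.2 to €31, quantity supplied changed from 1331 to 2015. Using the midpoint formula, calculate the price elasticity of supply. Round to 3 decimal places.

1.089

%ΔQ = (2015 − 1331)/[(1331 + 2015)/2] = 684/1673 ≈ 0.4088.
%ΔP = (31 − 21.2)/[(21.2 + 31)/2] = 9.8/26.1 ≈ 0.3755.
Arc elasticity E = %ΔQ/%ΔP ≈ 0.4088/0.3755 ≈ 1.089.
|E| > 1: supply is elastic over this range.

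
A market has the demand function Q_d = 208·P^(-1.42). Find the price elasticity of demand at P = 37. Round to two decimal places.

-1.42

For a Cobb–Douglas (constant-elasticity) form Q_d = A·P^α·…, the elasticity with respect to P equals the exponent α at every point.
Here the exponent on P is -1.42, so the price elasticity of demand is -1.42.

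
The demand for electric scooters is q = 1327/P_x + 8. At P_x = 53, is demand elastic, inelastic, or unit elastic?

inelastic

At P_x = 53, q = 33.0377.
dq/dP_x = −1327/P_x² = −0.4724.
Point elasticity E = (dq/dP_x)·(P_x/q) = -0.4724 × 53/33.0377 ≈ -0.758.
|E| ≈ 0.758 < 1, so demand is inelastic.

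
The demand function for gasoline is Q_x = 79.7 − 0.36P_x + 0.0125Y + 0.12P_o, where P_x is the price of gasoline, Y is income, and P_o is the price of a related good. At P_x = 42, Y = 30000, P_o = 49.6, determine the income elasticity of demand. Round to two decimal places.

Evaluating quantity at (P_x, Y, P_o) gives Q_x = 79.7 − 0.36(42) + 0.0125(30000) + 0.12(49.6) = 79.7 − 15.12 + 375 + 5.952 = 445.532.
∂Q_x/∂Y = +0.0125, so E_I = 0.0125·(30000/445.532) ≈ 0.84.
E_I ∈ (0,1): normal good (necessity).

0.84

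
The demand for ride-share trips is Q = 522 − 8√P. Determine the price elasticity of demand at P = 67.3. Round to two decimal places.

At P = 67.3, Q = 456.3707.
dQ/dP = −8/(2√P) = −8/(2·8.2037).
Point elasticity E = (dQ/dP)·(P/Q) = -0.4876 × 67.3/456.3707 ≈ -0.07.
|E| < 1, so demand is inelastic at this price.

-0.07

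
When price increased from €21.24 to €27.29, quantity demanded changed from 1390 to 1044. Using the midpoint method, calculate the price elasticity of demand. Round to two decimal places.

%ΔQ = (1044 − 1390)/[(1390 + 1044)/2] = -346/1217 ≈ -0.2843.
%Δp = (27.29 − 21.24)/[(21.24 + 27.29)/2] = 6.05/24.265 ≈ 0.2493.
Arc elasticity E = %ΔQ/%Δp ≈ -0.2843/0.2493 ≈ -1.14.
|E| > 1: demand is elastic over this range.

-1.14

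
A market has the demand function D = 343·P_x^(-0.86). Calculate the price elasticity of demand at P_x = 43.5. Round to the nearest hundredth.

-0.86

For a Cobb–Douglas (constant-elasticity) form D = A·P_x^α·…, the elasticity with respect to P_x equals the exponent α at every point.
Here the exponent on P_x is -0.86, so the price elasticity of demand is -0.86.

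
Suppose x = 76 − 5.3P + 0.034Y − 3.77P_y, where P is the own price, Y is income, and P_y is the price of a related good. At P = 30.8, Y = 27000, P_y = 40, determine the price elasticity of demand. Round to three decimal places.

-0.240

At the given point, x = 76 − 5.3(30.8) + 0.034(27000) − 3.77(40) = 76 − 163.24 + 918 − 150.8 = 679.96.
∂x/∂P = −5.3, so E_p = (−5.3)·(30.8/679.96) ≈ -0.240.
|E_p| < 1: demand is inelastic.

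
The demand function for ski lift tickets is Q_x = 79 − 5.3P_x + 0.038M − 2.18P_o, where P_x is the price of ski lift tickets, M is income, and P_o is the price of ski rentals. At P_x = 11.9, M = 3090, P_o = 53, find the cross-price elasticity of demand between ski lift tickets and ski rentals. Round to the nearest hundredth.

Substituting, Q_x = 79 − 5.3(11.9) + 0.038(3090) − 2.18(53) = 79 − 63.07 + 117.42 − 115.54 = 17.81.
∂Q_x/∂P_o = −2.18, so E_xy = -2.18·(53/17.81) ≈ -6.49.
E_xy < 0: the goods are complements.

-6.49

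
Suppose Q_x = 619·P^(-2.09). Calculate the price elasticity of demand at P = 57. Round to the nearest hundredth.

For a Cobb–Douglas (constant-elasticity) form Q_x = A·P^α·…, the elasticity with respect to P equals the exponent α at every point.
Here the exponent on P is -2.09, so the price elasticity of demand is -2.09.

-2.09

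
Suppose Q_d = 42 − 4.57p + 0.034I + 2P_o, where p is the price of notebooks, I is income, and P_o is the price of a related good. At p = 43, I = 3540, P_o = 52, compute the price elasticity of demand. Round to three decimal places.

-2.813

At the given point, Q_d = 42 − 4.57(43) + 0.034(3540) + 2(52) = 42 − 196.51 + 120.36 + 104 = 69.85.
∂Q_d/∂p = −4.57, so E_p = (−4.57)·(43/69.85) ≈ -2.813.
|E_p| > 1: demand is elastic.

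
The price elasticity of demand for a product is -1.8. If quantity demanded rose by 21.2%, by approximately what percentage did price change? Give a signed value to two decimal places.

%ΔQ ≈ E × %ΔP ⇒ %ΔP = %ΔQ / E = (21.2%)/(-1.8) ≈ -11.78%.

-11.78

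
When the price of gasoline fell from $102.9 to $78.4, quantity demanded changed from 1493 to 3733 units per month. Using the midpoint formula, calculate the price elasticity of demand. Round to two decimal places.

-3.17

%Δq = (3733 − 1493)/[(1493 + 3733)/2] = 2240/2613 ≈ 0.8573.
%ΔP = (78.4 − 102.9)/[(102.9 + 78.4)/2] = -24.5/90.65 ≈ -0.2703.
Arc elasticity E = %Δq/%ΔP ≈ 0.8573/-0.2703 ≈ -3.17.
|E| > 1: demand is elastic over this range.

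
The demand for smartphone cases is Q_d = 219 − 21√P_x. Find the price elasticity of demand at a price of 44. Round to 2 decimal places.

At P_x = 44, Q_d = 79.7018.
dQ_d/dP_x = −21/(2√P_x) = −21/(2·6.6332).
Point elasticity E = (dQ_d/dP_x)·(P_x/Q_d) = -1.5829 × 44/79.7018 ≈ -0.87.
|E| < 1, so demand is inelastic at this price.

-0.87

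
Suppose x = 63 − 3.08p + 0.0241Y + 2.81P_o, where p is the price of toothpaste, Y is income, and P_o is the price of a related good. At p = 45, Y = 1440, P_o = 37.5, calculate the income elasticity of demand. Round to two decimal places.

First evaluate x: 63 − 3.08(45) + 0.0241(1440) + 2.81(37.5) = 63 − 138.6 + 34.704 + 105.375 = 64.479.
∂x/∂Y = +0.0241, so E_I = 0.0241·(1440/64.479) ≈ 0.54.
E_I ∈ (0,1): normal good (necessity).

0.54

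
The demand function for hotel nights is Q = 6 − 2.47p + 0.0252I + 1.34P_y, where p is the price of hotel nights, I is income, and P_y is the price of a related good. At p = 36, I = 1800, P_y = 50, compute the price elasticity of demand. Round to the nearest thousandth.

-3.020

Evaluating quantity at (p, I, P_y) gives Q = 6 − 2.47(36) + 0.0252(1800) + 1.34(50) = 6 − 88.92 + 45.36 + 67 = 29.44.
∂Q/∂p = −2.47, so E_p = (−2.47)·(36/29.44) ≈ -3.020.
|E_p| > 1: demand is elastic.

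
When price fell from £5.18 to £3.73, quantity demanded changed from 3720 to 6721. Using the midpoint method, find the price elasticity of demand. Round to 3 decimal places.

-1.766

%ΔQ = (6721 − 3720)/[(3720 + 6721)/2] = 3001/5220.5 ≈ 0.5748.
%Δp = (3.73 − 5.18)/[(5.18 + 3.73)/2] = -1.45/4.455 ≈ -0.3255.
Arc elasticity E = %ΔQ/%Δp ≈ 0.5748/-0.3255 ≈ -1.766.
|E| > 1: demand is elastic over this range.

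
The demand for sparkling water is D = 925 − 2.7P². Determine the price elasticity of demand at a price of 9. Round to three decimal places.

-0.619

At P = 9, D = 706.3.
dD/dP = −2·2.7·P = −48.6.
Point elasticity E = (dD/dP)·(P/D) = -48.6 × 9/706.3 ≈ -0.619.
|E| < 1, so demand is inelastic at this price.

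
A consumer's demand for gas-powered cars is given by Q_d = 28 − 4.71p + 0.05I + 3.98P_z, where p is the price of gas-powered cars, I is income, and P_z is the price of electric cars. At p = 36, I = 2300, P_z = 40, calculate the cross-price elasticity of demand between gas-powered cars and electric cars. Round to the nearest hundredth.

1.20

At the given point, Q_d = 28 − 4.71(36) + 0.05(2300) + 3.98(40) = 28 − 169.56 + 115 + 159.2 = 132.64.
∂Q_d/∂P_z = +3.98, so E_xy = 3.98·(40/132.64) ≈ 1.20.
E_xy > 0: the goods are substitutes.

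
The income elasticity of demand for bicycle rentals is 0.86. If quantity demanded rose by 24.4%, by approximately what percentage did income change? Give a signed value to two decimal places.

28.37

%ΔQ ≈ E × %ΔI ⇒ %ΔI = %ΔQ / E = (24.4%)/(0.86) ≈ 28.37%.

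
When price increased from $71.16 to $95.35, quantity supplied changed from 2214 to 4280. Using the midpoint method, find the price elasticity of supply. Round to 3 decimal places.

2.190

%Δq = (4280 − 2214)/[(2214 + 4280)/2] = 2066/3247 ≈ 0.6363.
%Δp = (95.35 − 71.16)/[(71.16 + 95.35)/2] = 24.19/83.255 ≈ 0.2906.
Arc elasticity E = %Δq/%Δp ≈ 0.6363/0.2906 ≈ 2.190.
|E| > 1: supply is elastic over this range.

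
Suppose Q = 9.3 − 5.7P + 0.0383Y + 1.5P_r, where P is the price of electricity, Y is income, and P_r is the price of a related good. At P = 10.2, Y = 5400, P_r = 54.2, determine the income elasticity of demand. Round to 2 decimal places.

0.86

First evaluate Q: 9.3 − 5.7(10.2) + 0.0383(5400) + 1.5(54.2) = 9.3 − 58.14 + 206.82 + 81.3 = 239.28.
∂Q/∂Y = +0.0383, so E_I = 0.0383·(5400/239.28) ≈ 0.86.
E_I ∈ (0,1): normal good (necessity).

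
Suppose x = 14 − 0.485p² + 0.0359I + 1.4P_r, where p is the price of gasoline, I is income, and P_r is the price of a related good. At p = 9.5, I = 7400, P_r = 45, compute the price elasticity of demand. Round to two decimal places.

-0.29

Substituting, x = 14 − 0.485(9.5)² + 0.0359(7400) + 1.4(45) = 14 − 43.7713 + 265.66 + 63 = 298.8888.
∂x/∂p = −2·0.485·p = -9.215, so E_p = -9.215·(9.5/298.8888) ≈ -0.29.
|E_p| < 1: demand is inelastic.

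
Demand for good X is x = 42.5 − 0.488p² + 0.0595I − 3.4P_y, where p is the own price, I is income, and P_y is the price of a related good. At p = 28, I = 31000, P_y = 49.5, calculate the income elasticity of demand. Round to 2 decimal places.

First evaluate x: 42.5 − 0.488(28)² + 0.0595(31000) − 3.4(49.5) = 42.5 − 382.592 + 1844.5 − 168.3 = 1336.108.
∂x/∂I = +0.0595, so E_I = 0.0595·(31000/1336.108) ≈ 1.38.
E_I > 1: normal good (luxury).

1.38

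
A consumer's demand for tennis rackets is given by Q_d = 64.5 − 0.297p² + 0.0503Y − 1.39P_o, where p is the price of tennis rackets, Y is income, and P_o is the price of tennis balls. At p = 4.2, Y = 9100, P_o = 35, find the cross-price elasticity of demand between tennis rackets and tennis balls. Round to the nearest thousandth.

At the given point, Q_d = 64.5 − 0.297(4.2)² + 0.0503(9100) − 1.39(35) = 64.5 − 5.2391 + 457.73 − 48.65 = 468.3409.
∂Q_d/∂P_o = −1.39, so E_xy = -1.39·(35/468.3409) ≈ -0.104.
E_xy < 0: the goods are complements.

-0.104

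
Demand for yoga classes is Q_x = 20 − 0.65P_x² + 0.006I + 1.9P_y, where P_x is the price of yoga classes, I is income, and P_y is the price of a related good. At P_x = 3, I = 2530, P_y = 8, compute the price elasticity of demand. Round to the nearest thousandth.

At the given point, Q_x = 20 − 0.65(3)² + 0.006(2530) + 1.9(8) = 20 − 5.85 + 15.18 + 15.2 = 44.53.
∂Q_x/∂P_x = −2·0.65·P_x = -3.9, so E_p = -3.9·(3/44.53) ≈ -0.263.
|E_p| < 1: demand is inelastic.

-0.263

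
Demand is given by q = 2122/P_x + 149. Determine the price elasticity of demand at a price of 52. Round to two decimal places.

-0.21

At P_x = 52, q = 189.8077.
dq/dP_x = −2122/P_x² = −0.7848.
Point elasticity E = (dq/dP_x)·(P_x/q) = -0.7848 × 52/189.8077 ≈ -0.21.
|E| < 1, so demand is inelastic at this price.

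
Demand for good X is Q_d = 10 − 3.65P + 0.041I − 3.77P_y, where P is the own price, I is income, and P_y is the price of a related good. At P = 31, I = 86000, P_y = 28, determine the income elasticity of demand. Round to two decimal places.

Q_d = 10 − 3.65(31) + 0.041(86000) − 3.77(28) = 10 − 113.15 + 3526 − 105.56 = 3317.29.
∂Q_d/∂I = +0.041, so E_I = 0.041·(86000/3317.29) ≈ 1.06.
E_I > 1: normal good (luxury).

1.06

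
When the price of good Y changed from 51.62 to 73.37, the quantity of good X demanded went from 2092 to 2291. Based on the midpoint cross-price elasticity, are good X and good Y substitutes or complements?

%ΔQ_x = (2291 − 2092)/[(2092+2291)/2] = 199/2191.5 ≈ 0.0908.
%ΔP_y = (73.37 − 51.62)/[(51.62+73.37)/2] ≈ 0.3480.
E_xy = 0.0908/0.3480 ≈ 0.261.
E_xy > 0, so the goods are substitutes.

substitutes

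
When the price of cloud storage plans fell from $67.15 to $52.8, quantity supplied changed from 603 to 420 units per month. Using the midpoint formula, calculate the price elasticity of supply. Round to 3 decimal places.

%ΔQ = (420 − 603)/[(603 + 420)/2] = -183/511.5 ≈ -0.3578.
%Δp = (52.8 − 67.15)/[(67.15 + 52.8)/2] = -14.35/59.975 ≈ -0.2393.
Arc elasticity E = %ΔQ/%Δp ≈ -0.3578/-0.2393 ≈ 1.495.
|E| > 1: supply is elastic over this range.

1.495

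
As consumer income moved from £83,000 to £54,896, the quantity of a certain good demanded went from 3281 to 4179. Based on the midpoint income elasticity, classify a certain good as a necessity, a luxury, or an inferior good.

inferior

%ΔQ = (4179 − 3281)/[(3281+4179)/2] = 898/3730 ≈ 0.2408.
%ΔM = (54,896 − 83,000)/[(83,000+54,896)/2] = -28104/68948 ≈ -0.4076.
E_I = %ΔQ/%ΔM ≈ -0.591.
E_I < 0: inferior good.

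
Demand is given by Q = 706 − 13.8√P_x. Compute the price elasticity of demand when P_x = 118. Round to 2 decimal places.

-0.13

At P_x = 118, Q = 556.0936.
dQ/dP_x = −13.8/(2√P_x) = −13.8/(2·10.8628).
Point elasticity E = (dQ/dP_x)·(P_x/Q) = -0.6352 × 118/556.0936 ≈ -0.13.
|E| < 1, so demand is inelastic at this price.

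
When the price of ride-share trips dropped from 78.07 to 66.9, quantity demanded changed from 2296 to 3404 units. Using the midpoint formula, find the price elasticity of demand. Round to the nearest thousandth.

-2.523

%ΔQ = (3404 − 2296)/[(2296 + 3404)/2] = 1108/2850 ≈ 0.3888.
%ΔP = (66.9 − 78.07)/[(78.07 + 66.9)/2] = -11.17/72.485 ≈ -0.1541.
Arc elasticity E = %ΔQ/%ΔP ≈ 0.3888/-0.1541 ≈ -2.523.
|E| > 1: demand is elastic over this range.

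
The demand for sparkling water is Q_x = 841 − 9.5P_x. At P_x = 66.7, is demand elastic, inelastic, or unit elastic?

At P_x = 66.7, Q_x = 207.35.
dQ_x/dP_x = −9.5.
Point elasticity E = (dQ_x/dP_x)·(P_x/Q_x) = -9.5 × 66.7/207.35 ≈ -3.056.
|E| ≈ 3.056 > 1, so demand is elastic.

elastic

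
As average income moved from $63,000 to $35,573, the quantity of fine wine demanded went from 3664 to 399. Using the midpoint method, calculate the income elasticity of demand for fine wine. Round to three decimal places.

2.888

%ΔQ = (399 − 3664)/[(3664+399)/2] = -3265/2031.5 ≈ -1.6072.
%ΔM = (35,573 − 63,000)/[(63,000+35,573)/2] = -27427/49286.5 ≈ -0.5565.
E_I = %ΔQ/%ΔM ≈ 2.888.
E_I > 1: normal good (luxury).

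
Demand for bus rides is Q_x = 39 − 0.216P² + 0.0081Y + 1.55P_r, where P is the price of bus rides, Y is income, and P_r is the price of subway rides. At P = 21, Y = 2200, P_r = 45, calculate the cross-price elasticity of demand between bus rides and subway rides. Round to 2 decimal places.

2.23

Substituting, Q_x = 39 − 0.216(21)² + 0.0081(2200) + 1.55(45) = 39 − 95.256 + 17.82 + 69.75 = 31.314.
∂Q_x/∂P_r = +1.55, so E_xy = 1.55·(45/31.314) ≈ 2.23.
E_xy > 0: the goods are substitutes.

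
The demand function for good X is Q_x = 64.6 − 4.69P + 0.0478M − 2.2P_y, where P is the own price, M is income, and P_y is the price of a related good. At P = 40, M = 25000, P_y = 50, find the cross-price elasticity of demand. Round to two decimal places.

First evaluate Q_x: 64.6 − 4.69(40) + 0.0478(25000) − 2.2(50) = 64.6 − 187.6 + 1195 − 110 = 962.
∂Q_x/∂P_y = −2.2, so E_xy = -2.2·(50/962) ≈ -0.11.
E_xy < 0: the goods are complements.

-0.11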